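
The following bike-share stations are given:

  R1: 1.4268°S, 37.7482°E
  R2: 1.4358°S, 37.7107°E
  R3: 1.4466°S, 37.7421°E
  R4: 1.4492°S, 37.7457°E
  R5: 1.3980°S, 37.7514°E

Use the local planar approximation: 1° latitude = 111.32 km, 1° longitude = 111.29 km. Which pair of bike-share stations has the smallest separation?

R3 and R4

Pairwise distances:
R3–R4: 0.4943 km
R1–R3: 2.3063 km
R1–R4: 2.5090 km
R1–R5: 3.2257 km
R2–R3: 3.6955 km
R2–R4: 4.1710 km
R1–R2: 4.2919 km
R3–R5: 5.5083 km
R4–R5: 5.7348 km
R2–R5: 6.1825 km
Closest pair: R3–R4 at 0.4943 km.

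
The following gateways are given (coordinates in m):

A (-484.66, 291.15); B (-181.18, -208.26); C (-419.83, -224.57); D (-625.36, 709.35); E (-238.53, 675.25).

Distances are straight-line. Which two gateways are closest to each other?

B and C

Pairwise distances:
A–B: 584.39 m
A–C: 519.78 m
A–D: 441.23 m
A–E: 456.19 m
B–C: 239.21 m
B–D: 1019.46 m
B–E: 885.37 m
C–D: 956.27 m
C–E: 917.90 m
D–E: 388.33 m
Closest pair: B–C at 239.21 m.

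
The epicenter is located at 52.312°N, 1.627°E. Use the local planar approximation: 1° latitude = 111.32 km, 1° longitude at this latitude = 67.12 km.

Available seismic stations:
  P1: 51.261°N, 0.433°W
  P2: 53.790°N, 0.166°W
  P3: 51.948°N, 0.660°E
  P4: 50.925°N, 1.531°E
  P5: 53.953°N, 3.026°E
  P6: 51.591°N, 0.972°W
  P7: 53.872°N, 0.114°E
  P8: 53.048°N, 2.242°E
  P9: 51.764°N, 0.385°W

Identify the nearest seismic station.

Distances from 52.312°N, 1.627°E:
P1: √((-1.051·111.32)² + (-2.060·67.12)²) = √(13688.37289 + 19117.81860) = 181.125 km
P2: √((1.478·111.32)² + (-1.793·67.12)²) = √(27070.43680 + 14483.19823) = 203.847 km
P3: √((-0.364·111.32)² + (-0.967·67.12)²) = √(1641.90930 + 4212.66422) = 76.515 km
P4: √((-1.387·111.32)² + (-0.096·67.12)²) = √(23839.61939 + 41.51895) = 154.535 km
P5: √((1.641·111.32)² + (1.399·67.12)²) = √(33370.56482 + 8817.37526) = 205.397 km
P6: √((-0.721·111.32)² + (-2.599·67.12)²) = √(6441.94370 + 30431.01616) = 192.023 km
P7: √((1.560·111.32)² + (-1.513·67.12)²) = √(30157.51774 + 10312.92244) = 201.173 km
P8: √((0.736·111.32)² + (0.615·67.12)²) = √(6712.77397 + 1703.93933) = 91.743 km
P9: √((-0.548·111.32)² + (-2.012·67.12)²) = √(3721.40993 + 18237.27086) = 148.185 km
Minimum: P3 at 76.515 km.

P3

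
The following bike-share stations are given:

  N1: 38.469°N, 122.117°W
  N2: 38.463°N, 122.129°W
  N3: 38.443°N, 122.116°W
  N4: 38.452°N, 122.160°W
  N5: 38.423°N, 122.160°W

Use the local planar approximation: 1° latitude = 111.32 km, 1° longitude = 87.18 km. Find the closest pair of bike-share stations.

Pairwise distances:
N1–N2: √((-0.006·111.32)² + (-0.012·87.18)²) = √(0.44612 + 1.09445) = 1.241 km
N1–N3: √((-0.026·111.32)² + (0.001·87.18)²) = √(8.37709 + 0.00760) = 2.896 km
N1–N4: √((-0.017·111.32)² + (-0.043·87.18)²) = √(3.58133 + 14.05305) = 4.199 km
N1–N5: √((-0.046·111.32)² + (-0.043·87.18)²) = √(26.22177 + 14.05305) = 6.346 km
N2–N3: √((-0.020·111.32)² + (0.013·87.18)²) = √(4.95686 + 1.28446) = 2.498 km
N2–N4: √((-0.011·111.32)² + (-0.031·87.18)²) = √(1.49945 + 7.30394) = 2.967 km
N2–N5: √((-0.040·111.32)² + (-0.031·87.18)²) = √(19.82743 + 7.30394) = 5.209 km
N3–N4: √((0.009·111.32)² + (-0.044·87.18)²) = √(1.00376 + 14.71428) = 3.965 km
N3–N5: √((-0.020·111.32)² + (-0.044·87.18)²) = √(4.95686 + 14.71428) = 4.435 km
N4–N5: √((-0.029·111.32)² + (0.000·87.18)²) = √(10.42179 + 0.00000) = 3.228 km
Closest pair: N1–N2 at 1.241 km.

N1 and N2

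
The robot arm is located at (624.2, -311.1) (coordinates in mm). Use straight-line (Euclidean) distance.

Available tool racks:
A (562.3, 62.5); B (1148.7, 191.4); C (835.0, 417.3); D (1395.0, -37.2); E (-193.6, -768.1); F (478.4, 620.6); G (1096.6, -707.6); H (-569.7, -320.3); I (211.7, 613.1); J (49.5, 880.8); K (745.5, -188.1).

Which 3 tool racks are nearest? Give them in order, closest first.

Distances from (624.2, -311.1):
A: √((-61.9)² + (373.6)²) = √(3831.610 + 139576.960) = 378.7 mm
B: √((524.5)² + (502.5)²) = √(275100.250 + 252506.250) = 726.4 mm
C: √((210.8)² + (728.4)²) = √(44436.640 + 530566.560) = 758.3 mm
D: √((770.8)² + (273.9)²) = √(594132.640 + 75021.210) = 818.0 mm
E: √((-817.8)² + (-457.0)²) = √(668796.840 + 208849.000) = 936.8 mm
F: √((-145.8)² + (931.7)²) = √(21257.640 + 868064.890) = 943.0 mm
G: √((472.4)² + (-396.5)²) = √(223161.760 + 157212.250) = 616.7 mm
H: √((-1193.9)² + (-9.2)²) = √(1425397.210 + 84.640) = 1193.9 mm
I: √((-412.5)² + (924.2)²) = √(170156.250 + 854145.640) = 1012.1 mm
J: √((-574.7)² + (1191.9)²) = √(330280.090 + 1420625.610) = 1323.2 mm
K: √((121.3)² + (123.0)²) = √(14713.690 + 15129.000) = 172.8 mm
Sorted: K (172.8 mm) < A (378.7 mm) < G (616.7 mm) < B (726.4 mm) < C (758.3 mm) < …

K, A, G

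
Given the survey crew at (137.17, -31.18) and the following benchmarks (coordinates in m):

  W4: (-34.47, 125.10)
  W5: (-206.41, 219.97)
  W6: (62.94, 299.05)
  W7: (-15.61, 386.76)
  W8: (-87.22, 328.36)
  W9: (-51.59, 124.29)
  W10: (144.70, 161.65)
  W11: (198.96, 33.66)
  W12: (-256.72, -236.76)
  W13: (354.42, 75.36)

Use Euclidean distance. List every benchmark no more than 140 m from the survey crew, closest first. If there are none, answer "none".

Distances from (137.17, -31.18):
W4: √((-171.64)² + (156.28)²) = √(29460.2896 + 24423.4384) = 232.13 m
W5: √((-343.58)² + (251.15)²) = √(118047.2164 + 63076.3225) = 425.59 m
W6: √((-74.23)² + (330.23)²) = √(5510.0929 + 109051.8529) = 338.47 m
W7: √((-152.78)² + (417.94)²) = √(23341.7284 + 174673.8436) = 444.99 m
W8: √((-224.39)² + (359.54)²) = √(50350.8721 + 129269.0116) = 423.82 m
W9: √((-188.76)² + (155.47)²) = √(35630.3376 + 24170.9209) = 244.54 m
W10: √((7.53)² + (192.83)²) = √(56.7009 + 37183.4089) = 192.98 m
W11: √((61.79)² + (64.84)²) = √(3818.0041 + 4204.2256) = 89.57 m
W12: √((-393.89)² + (-205.58)²) = √(155149.3321 + 42263.1364) = 444.31 m
W13: √((217.25)² + (106.54)²) = √(47197.5625 + 11350.7716) = 241.97 m
Threshold 140 m: W11 (89.57 m) is within range.

W11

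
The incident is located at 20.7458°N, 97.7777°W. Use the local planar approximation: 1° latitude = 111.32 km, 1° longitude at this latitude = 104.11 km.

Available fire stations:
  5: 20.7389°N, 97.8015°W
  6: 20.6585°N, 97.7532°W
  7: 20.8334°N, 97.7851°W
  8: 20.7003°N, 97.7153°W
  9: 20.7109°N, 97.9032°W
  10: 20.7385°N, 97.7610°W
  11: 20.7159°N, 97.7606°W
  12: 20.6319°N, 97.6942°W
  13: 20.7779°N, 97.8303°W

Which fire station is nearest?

10

Distances from 20.7458°N, 97.7777°W:
5: 2.5941 km
6: 10.0474 km
7: 9.7820 km
8: 8.2376 km
9: 13.6312 km
10: 1.9192 km
11: 3.7747 km
12: 15.3733 km
13: 6.5389 km
Minimum: 10 at 1.9192 km.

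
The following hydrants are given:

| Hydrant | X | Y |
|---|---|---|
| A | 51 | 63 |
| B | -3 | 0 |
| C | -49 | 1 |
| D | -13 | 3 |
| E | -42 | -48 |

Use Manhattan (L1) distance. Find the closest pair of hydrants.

Pairwise distances:
A–B: |-54| + |-63| = 54 + 63 = 117
A–C: |-100| + |-62| = 100 + 62 = 162
A–D: |-64| + |-60| = 64 + 60 = 124
A–E: |-93| + |-111| = 93 + 111 = 204
B–C: |-46| + |1| = 46 + 1 = 47
B–D: |-10| + |3| = 10 + 3 = 13
B–E: |-39| + |-48| = 39 + 48 = 87
C–D: |36| + |2| = 36 + 2 = 38
C–E: |7| + |-49| = 7 + 49 = 56
D–E: |-29| + |-51| = 29 + 51 = 80
Closest pair: B–D at 13.

B and D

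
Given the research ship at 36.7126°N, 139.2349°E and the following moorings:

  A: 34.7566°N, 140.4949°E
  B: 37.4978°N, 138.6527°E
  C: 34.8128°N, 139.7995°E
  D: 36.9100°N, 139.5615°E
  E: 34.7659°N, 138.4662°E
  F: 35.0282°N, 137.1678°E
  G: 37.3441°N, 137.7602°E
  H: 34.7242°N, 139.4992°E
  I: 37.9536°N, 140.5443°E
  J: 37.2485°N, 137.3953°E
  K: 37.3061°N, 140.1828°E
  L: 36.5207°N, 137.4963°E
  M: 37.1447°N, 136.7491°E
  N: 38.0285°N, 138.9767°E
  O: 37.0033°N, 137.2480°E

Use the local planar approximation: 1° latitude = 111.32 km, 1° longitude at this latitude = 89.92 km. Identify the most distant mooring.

F

Distances from 36.7126°N, 139.2349°E:
A: √((-1.9560·111.32)² + (1.2600·89.92)²) = √(47411.543725 + 12836.708721) = 245.4552 km
B: √((0.7852·111.32)² + (-0.5822·89.92)²) = √(7640.239579 + 2740.671595) = 101.8868 km
C: √((-1.8998·111.32)² + (0.5646·89.92)²) = √(44726.216531 + 2577.474303) = 217.4941 km
D: √((0.1974·111.32)² + (0.3266·89.92)²) = √(482.881639 + 862.471906) = 36.6791 km
E: √((-1.9467·111.32)² + (-0.7687·89.92)²) = √(46961.769554 + 4777.782315) = 227.4633 km
F: √((-1.6844·111.32)² + (-2.0671·89.92)²) = √(35159.028055 + 34549.007073) = 264.0228 km
G: √((0.6315·111.32)² + (-1.4747·89.92)²) = √(4941.890350 + 17584.092390) = 150.0866 km
H: √((-1.9884·111.32)² + (0.2643·89.92)²) = √(48995.241679 + 564.815911) = 222.6209 km
I: √((1.2410·111.32)² + (1.3094·89.92)²) = √(19084.903060 + 13863.001481) = 181.5156 km
J: √((0.5359·111.32)² + (-1.8396·89.92)²) = √(3558.884629 + 27362.728309) = 175.8454 km
K: √((0.5935·111.32)² + (0.9479·89.92)²) = √(4365.036121 + 7265.033864) = 107.8428 km
L: √((-0.1919·111.32)² + (-1.7386·89.92)²) = √(456.348203 + 24440.604710) = 157.7877 km
M: √((0.4321·111.32)² + (-2.4858·89.92)²) = √(2313.741988 + 49962.592327) = 228.6402 km
N: √((1.3159·111.32)² + (-0.2582·89.92)²) = √(21458.144680 + 539.045062) = 148.3145 km
O: √((0.2907·111.32)² + (-1.9869·89.92)²) = √(1047.216458 + 31920.127396) = 181.5691 km
Maximum: F at 264.0228 km.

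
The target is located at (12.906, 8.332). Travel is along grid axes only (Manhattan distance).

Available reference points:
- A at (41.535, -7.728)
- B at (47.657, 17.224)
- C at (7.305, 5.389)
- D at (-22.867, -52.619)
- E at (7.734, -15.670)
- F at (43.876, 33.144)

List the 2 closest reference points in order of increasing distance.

Distances from (12.906, 8.332):
A: |28.629| + |-16.060| = 28.629 + 16.060 = 44.689
B: |34.751| + |8.892| = 34.751 + 8.892 = 43.643
C: |-5.601| + |-2.943| = 5.601 + 2.943 = 8.544
D: |-35.773| + |-60.951| = 35.773 + 60.951 = 96.724
E: |-5.172| + |-24.002| = 5.172 + 24.002 = 29.174
F: |30.970| + |24.812| = 30.970 + 24.812 = 55.782
Sorted: C (8.544) < E (29.174) < B (43.643) < A (44.689) < …

C, E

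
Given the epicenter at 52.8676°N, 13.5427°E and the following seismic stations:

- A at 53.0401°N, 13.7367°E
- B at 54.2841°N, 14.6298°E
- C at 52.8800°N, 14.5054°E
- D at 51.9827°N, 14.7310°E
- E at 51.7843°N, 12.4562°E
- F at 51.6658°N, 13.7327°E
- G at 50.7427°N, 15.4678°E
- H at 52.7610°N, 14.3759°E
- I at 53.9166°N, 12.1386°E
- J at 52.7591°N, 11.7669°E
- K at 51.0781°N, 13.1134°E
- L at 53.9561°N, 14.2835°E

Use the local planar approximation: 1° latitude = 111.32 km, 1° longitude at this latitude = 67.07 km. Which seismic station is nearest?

A

Distances from 52.8676°N, 13.5427°E:
A: √((0.1725·111.32)² + (0.1940·67.07)²) = √(368.743687 + 169.301214) = 23.1958 km
B: √((1.4165·111.32)² + (1.0871·67.07)²) = √(24864.489844 + 5316.130142) = 173.7257 km
C: √((0.0124·111.32)² + (0.9627·67.07)²) = √(1.905416 + 4169.063944) = 64.5830 km
D: √((-0.8849·111.32)² + (1.1883·67.07)²) = √(9703.642446 + 6351.975392) = 126.7108 km
E: √((-1.0833·111.32)² + (-1.0865·67.07)²) = √(14542.661037 + 5310.263528) = 140.9004 km
F: √((-1.2018·111.32)² + (0.1900·67.07)²) = √(17898.259262 + 162.391695) = 134.3899 km
G: √((-2.1249·111.32)² + (1.9251·67.07)²) = √(55953.001488 + 16671.059468) = 269.4885 km
H: √((-0.1066·111.32)² + (0.8332·67.07)²) = √(140.818854 + 3122.878842) = 57.1288 km
I: √((1.0490·111.32)² + (-1.4041·67.07)²) = √(13636.325889 + 8868.551481) = 150.0163 km
J: √((-0.1085·111.32)² + (-1.7758·67.07)²) = √(145.883398 + 14185.502218) = 119.7138 km
K: √((-1.7895·111.32)² + (-0.4293·67.07)²) = √(39683.484627 + 829.045545) = 201.2772 km
L: √((1.0885·111.32)² + (0.7408·67.07)²) = √(14682.609962 + 2468.644538) = 130.9628 km
Minimum: A at 23.1958 km.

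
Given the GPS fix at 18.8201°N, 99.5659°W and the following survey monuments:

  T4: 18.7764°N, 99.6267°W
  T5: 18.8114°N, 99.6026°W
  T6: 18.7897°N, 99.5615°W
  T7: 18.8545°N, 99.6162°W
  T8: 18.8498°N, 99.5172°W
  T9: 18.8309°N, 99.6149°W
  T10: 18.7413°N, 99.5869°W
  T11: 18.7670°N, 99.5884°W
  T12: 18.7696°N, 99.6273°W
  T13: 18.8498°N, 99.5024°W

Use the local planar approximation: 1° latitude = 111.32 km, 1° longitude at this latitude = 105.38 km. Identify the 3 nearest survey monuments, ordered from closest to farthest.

Distances from 18.8201°N, 99.5659°W:
T4: 8.0446 km
T5: 3.9869 km
T6: 3.4157 km
T7: 6.5392 km
T8: 6.1048 km
T9: 5.3017 km
T10: 9.0469 km
T11: 6.3689 km
T12: 8.5714 km
T13: 7.4638 km
Sorted: T6 (3.4157 km) < T5 (3.9869 km) < T9 (5.3017 km) < T8 (6.1048 km) < T11 (6.3689 km) < …

T6, T5, T9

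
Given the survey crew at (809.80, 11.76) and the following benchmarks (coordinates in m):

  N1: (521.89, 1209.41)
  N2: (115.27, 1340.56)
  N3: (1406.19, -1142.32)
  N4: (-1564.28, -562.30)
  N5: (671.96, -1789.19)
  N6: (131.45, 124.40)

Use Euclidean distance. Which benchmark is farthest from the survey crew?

Distances from (809.80, 11.76):
N1: √((-287.91)² + (1197.65)²) = √(82892.1681 + 1434365.5225) = 1231.77 m
N2: √((-694.53)² + (1328.80)²) = √(482371.9209 + 1765709.4400) = 1499.36 m
N3: √((596.39)² + (-1154.08)²) = √(355681.0321 + 1331900.6464) = 1299.07 m
N4: √((-2374.08)² + (-574.06)²) = √(5636255.8464 + 329544.8836) = 2442.50 m
N5: √((-137.84)² + (-1800.95)²) = √(18999.8656 + 3243420.9025) = 1806.22 m
N6: √((-678.35)² + (112.64)²) = √(460158.7225 + 12687.7696) = 687.64 m
Maximum: N4 at 2442.50 m.

N4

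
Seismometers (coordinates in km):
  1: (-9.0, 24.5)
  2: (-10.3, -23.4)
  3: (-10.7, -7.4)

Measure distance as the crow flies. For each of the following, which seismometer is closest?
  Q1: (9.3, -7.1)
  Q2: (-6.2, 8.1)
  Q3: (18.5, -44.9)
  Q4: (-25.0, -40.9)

Q1→3; Q2→3; Q3→2; Q4→2

Q1 at (9.3, -7.1):
  1: 36.5 km
  2: 25.5 km
  3: 20.0 km
  → nearest: 3 (20.0 km)
Q2 at (-6.2, 8.1):
  1: 16.6 km
  2: 31.8 km
  3: 16.1 km
  → nearest: 3 (16.1 km)
Q3 at (18.5, -44.9):
  1: 74.6 km
  2: 35.9 km
  3: 47.5 km
  → nearest: 2 (35.9 km)
Q4 at (-25.0, -40.9):
  1: 67.3 km
  2: 22.9 km
  3: 36.4 km
  → nearest: 2 (22.9 km)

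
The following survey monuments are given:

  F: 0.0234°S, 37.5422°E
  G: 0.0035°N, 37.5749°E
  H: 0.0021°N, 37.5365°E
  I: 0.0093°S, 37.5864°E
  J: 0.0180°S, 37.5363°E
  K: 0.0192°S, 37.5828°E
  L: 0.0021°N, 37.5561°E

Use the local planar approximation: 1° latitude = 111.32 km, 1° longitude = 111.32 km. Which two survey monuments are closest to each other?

Pairwise distances:
F–G: 4.7136 km
F–H: 2.9087 km
F–I: 5.1646 km
F–J: 0.8904 km
F–K: 4.5437 km
F–L: 3.2330 km
G–H: 4.2775 km
G–I: 1.9155 km
G–J: 4.9185 km
G–K: 2.6756 km
G–L: 2.0986 km
H–I: 5.6980 km
H–J: 2.2376 km
H–K: 5.6734 km
H–L: 2.1819 km
I–J: 5.6606 km
I–K: 1.1727 km
I–L: 3.6038 km
J–K: 5.1781 km
J–L: 3.1408 km
K–L: 3.8022 km
Closest pair: F–J at 0.8904 km.

F and J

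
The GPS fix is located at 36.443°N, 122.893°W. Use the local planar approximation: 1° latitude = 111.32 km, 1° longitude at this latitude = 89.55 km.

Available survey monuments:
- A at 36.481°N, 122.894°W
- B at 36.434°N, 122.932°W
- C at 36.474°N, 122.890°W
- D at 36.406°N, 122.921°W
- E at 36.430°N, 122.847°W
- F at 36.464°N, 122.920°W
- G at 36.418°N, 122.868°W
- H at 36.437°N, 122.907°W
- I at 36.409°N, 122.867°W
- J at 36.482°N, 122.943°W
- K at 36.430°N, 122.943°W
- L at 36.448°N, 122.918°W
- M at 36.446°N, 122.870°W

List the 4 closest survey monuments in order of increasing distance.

Distances from 36.443°N, 122.893°W:
A: √((0.038·111.32)² + (-0.001·89.55)²) = √(17.89425 + 0.00802) = 4.231 km
B: √((-0.009·111.32)² + (-0.039·89.55)²) = √(1.00376 + 12.19721) = 3.633 km
C: √((0.031·111.32)² + (0.003·89.55)²) = √(11.90885 + 0.07217) = 3.461 km
D: √((-0.037·111.32)² + (-0.028·89.55)²) = √(16.96484 + 6.28705) = 4.822 km
E: √((-0.013·111.32)² + (0.046·89.55)²) = √(2.09427 + 16.96863) = 4.366 km
F: √((0.021·111.32)² + (-0.027·89.55)²) = √(5.46493 + 5.84600) = 3.363 km
G: √((-0.025·111.32)² + (0.025·89.55)²) = √(7.74509 + 5.01200) = 3.572 km
H: √((-0.006·111.32)² + (-0.014·89.55)²) = √(0.44612 + 1.57176) = 1.421 km
I: √((-0.034·111.32)² + (0.026·89.55)²) = √(14.32532 + 5.42098) = 4.444 km
J: √((0.039·111.32)² + (-0.050·89.55)²) = √(18.84845 + 20.04801) = 6.237 km
K: √((-0.013·111.32)² + (-0.050·89.55)²) = √(2.09427 + 20.04801) = 4.706 km
L: √((0.005·111.32)² + (-0.025·89.55)²) = √(0.30980 + 5.01200) = 2.307 km
M: √((0.003·111.32)² + (0.023·89.55)²) = √(0.11153 + 4.24216) = 2.087 km
Sorted: H (1.421 km) < M (2.087 km) < L (2.307 km) < F (3.363 km) < C (3.461 km) < G (3.572 km) < …

H, M, L, F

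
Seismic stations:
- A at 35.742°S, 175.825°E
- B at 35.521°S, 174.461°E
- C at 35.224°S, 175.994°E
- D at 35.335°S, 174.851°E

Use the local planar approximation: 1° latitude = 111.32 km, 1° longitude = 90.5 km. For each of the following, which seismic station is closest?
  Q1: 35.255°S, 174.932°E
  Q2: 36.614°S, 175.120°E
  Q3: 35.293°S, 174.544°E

Q1→D; Q2→A; Q3→B

Q1 at 35.255°S, 174.932°E:
  A: √((-0.487·111.32)² + (0.893·90.5)²) = √(2939.03202 + 6531.30667) = 97.316 km
  B: √((-0.266·111.32)² + (-0.471·90.5)²) = √(876.81843 + 1816.93325) = 51.901 km
  C: √((0.031·111.32)² + (1.062·90.5)²) = √(11.90885 + 9237.32432) = 96.173 km
  D: √((-0.080·111.32)² + (-0.081·90.5)²) = √(79.30971 + 53.73623) = 11.535 km
  → nearest: D (11.535 km)
Q2 at 36.614°S, 175.120°E:
  A: √((0.872·111.32)² + (0.705·90.5)²) = √(9422.78681 + 4070.75901) = 116.162 km
  B: √((1.093·111.32)² + (-0.659·90.5)²) = √(14804.26053 + 3556.86996) = 135.503 km
  C: √((1.390·111.32)² + (0.874·90.5)²) = √(23942.85833 + 6256.33541) = 173.779 km
  D: √((1.279·111.32)² + (-0.269·90.5)²) = √(20271.57462 + 592.65468) = 144.445 km
  → nearest: A (116.162 km)
Q3 at 35.293°S, 174.544°E:
  A: √((-0.449·111.32)² + (1.281·90.5)²) = √(2498.26830 + 13439.88083) = 126.246 km
  B: √((-0.228·111.32)² + (-0.083·90.5)²) = √(644.19313 + 56.42263) = 26.469 km
  C: √((0.069·111.32)² + (1.450·90.5)²) = √(58.99899 + 17220.00062) = 131.450 km
  D: √((-0.042·111.32)² + (0.307·90.5)²) = √(21.85974 + 771.92287) = 28.174 km
  → nearest: B (26.469 km)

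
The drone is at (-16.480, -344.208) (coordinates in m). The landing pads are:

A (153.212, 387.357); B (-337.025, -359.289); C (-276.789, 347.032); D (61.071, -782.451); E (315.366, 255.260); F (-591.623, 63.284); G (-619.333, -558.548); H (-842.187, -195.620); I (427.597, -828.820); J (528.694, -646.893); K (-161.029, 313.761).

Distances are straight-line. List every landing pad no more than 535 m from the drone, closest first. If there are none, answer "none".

Distances from (-16.480, -344.208):
A: √((169.692)² + (731.565)²) = √(28795.37486 + 535187.34923) = 750.988 m
B: √((-320.545)² + (-15.081)²) = √(102749.09702 + 227.43656) = 320.900 m
C: √((-260.309)² + (691.240)²) = √(67760.77548 + 477812.73760) = 738.629 m
D: √((77.551)² + (-438.243)²) = √(6014.15760 + 192056.92705) = 445.052 m
E: √((331.846)² + (599.468)²) = √(110121.76772 + 359361.88302) = 685.189 m
F: √((-575.143)² + (407.492)²) = √(330789.47045 + 166049.73006) = 704.868 m
G: √((-602.853)² + (-214.340)²) = √(363431.73961 + 45941.63560) = 639.823 m
H: √((-825.707)² + (148.588)²) = √(681792.04985 + 22078.39374) = 838.970 m
I: √((444.077)² + (-484.612)²) = √(197204.38193 + 234848.79054) = 657.308 m
J: √((545.174)² + (-302.685)²) = √(297214.69028 + 91618.20922) = 623.565 m
K: √((-144.549)² + (657.969)²) = √(20894.41340 + 432923.20496) = 673.660 m
Threshold 535 m: B (320.900 m), D (445.052 m) are within range.

B, D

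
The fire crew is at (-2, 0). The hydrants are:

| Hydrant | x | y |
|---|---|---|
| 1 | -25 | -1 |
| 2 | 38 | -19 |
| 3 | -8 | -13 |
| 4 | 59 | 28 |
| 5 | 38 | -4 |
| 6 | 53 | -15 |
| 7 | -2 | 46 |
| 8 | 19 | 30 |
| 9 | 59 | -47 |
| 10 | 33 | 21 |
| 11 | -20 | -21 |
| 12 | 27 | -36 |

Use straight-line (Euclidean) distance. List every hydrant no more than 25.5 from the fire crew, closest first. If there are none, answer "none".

Distances from (-2, 0):
1: √((-23)² + (-1)²) = √(529.000 + 1.000) = 23.0
2: √((40)² + (-19)²) = √(1600.000 + 361.000) = 44.3
3: √((-6)² + (-13)²) = √(36.000 + 169.000) = 14.3
4: √((61)² + (28)²) = √(3721.000 + 784.000) = 67.1
5: √((40)² + (-4)²) = √(1600.000 + 16.000) = 40.2
6: √((55)² + (-15)²) = √(3025.000 + 225.000) = 57.0
7: √((0)² + (46)²) = √(0.000 + 2116.000) = 46.0
8: √((21)² + (30)²) = √(441.000 + 900.000) = 36.6
9: √((61)² + (-47)²) = √(3721.000 + 2209.000) = 77.0
10: √((35)² + (21)²) = √(1225.000 + 441.000) = 40.8
11: √((-18)² + (-21)²) = √(324.000 + 441.000) = 27.7
12: √((29)² + (-36)²) = √(841.000 + 1296.000) = 46.2
Threshold 25.5: 3 (14.3), 1 (23.0) are within range.

3, 1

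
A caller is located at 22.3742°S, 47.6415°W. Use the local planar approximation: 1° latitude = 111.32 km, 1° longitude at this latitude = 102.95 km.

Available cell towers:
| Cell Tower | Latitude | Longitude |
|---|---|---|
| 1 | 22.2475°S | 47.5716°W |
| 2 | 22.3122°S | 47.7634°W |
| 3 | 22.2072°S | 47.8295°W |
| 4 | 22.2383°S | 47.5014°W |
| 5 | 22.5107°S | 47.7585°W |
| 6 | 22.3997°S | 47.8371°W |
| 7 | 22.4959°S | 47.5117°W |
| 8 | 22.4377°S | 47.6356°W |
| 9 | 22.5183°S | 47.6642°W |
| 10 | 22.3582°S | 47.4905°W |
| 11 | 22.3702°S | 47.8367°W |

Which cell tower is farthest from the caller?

3

Distances from 22.3742°S, 47.6415°W:
1: √((0.1267·111.32)² + (0.0699·102.95)²) = √(198.929699 + 51.785366) = 15.8340 km
2: √((0.0620·111.32)² + (-0.1219·102.95)²) = √(47.635395 + 157.492586) = 14.3223 km
3: √((0.1670·111.32)² + (-0.1880·102.95)²) = √(345.604459 + 374.600541) = 26.8366 km
4: √((0.1359·111.32)² + (0.1401·102.95)²) = √(228.868123 + 208.031439) = 20.9021 km
5: √((-0.1365·111.32)² + (-0.1170·102.95)²) = √(230.893495 + 145.085639) = 19.3902 km
6: √((-0.0255·111.32)² + (-0.1956·102.95)²) = √(8.057991 + 405.499574) = 20.3361 km
7: √((-0.1217·111.32)² + (0.1298·102.95)²) = √(183.538658 + 178.567364) = 19.0291 km
8: √((-0.0635·111.32)² + (0.0059·102.95)²) = √(49.968216 + 0.368941) = 7.0949 km
9: √((-0.1441·111.32)² + (-0.0227·102.95)²) = √(257.320482 + 5.461405) = 16.2105 km
10: √((0.0160·111.32)² + (0.1510·102.95)²) = √(3.172388 + 241.661016) = 15.6472 km
11: √((0.0040·111.32)² + (-0.1952·102.95)²) = √(0.198274 + 403.842785) = 20.1008 km
Maximum: 3 at 26.8366 km.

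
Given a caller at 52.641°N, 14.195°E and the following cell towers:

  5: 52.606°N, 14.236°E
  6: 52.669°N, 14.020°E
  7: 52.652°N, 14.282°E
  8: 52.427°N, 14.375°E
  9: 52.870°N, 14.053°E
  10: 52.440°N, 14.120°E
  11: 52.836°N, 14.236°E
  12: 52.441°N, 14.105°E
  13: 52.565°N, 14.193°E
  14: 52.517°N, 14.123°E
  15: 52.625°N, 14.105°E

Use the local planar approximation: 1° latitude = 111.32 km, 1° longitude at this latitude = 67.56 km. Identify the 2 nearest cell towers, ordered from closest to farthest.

5, 7

Distances from 52.641°N, 14.195°E:
5: √((-0.035·111.32)² + (0.041·67.56)²) = √(15.18037 + 7.67268) = 4.780 km
6: √((0.028·111.32)² + (-0.175·67.56)²) = √(9.71544 + 139.78333) = 12.227 km
7: √((0.011·111.32)² + (0.087·67.56)²) = √(1.49945 + 34.54759) = 6.004 km
8: √((-0.214·111.32)² + (0.180·67.56)²) = √(567.51055 + 147.88506) = 26.747 km
9: √((0.229·111.32)² + (-0.142·67.56)²) = √(649.85634 + 92.03563) = 27.238 km
10: √((-0.201·111.32)² + (-0.075·67.56)²) = √(500.65495 + 25.67449) = 22.942 km
11: √((0.195·111.32)² + (0.041·67.56)²) = √(471.21121 + 7.67268) = 21.883 km
12: √((-0.200·111.32)² + (-0.090·67.56)²) = √(495.68570 + 36.97126) = 23.079 km
13: √((-0.076·111.32)² + (-0.002·67.56)²) = √(71.57701 + 0.01826) = 8.461 km
14: √((-0.124·111.32)² + (-0.072·67.56)²) = √(190.54158 + 23.66161) = 14.636 km
15: √((-0.016·111.32)² + (-0.090·67.56)²) = √(3.17239 + 36.97126) = 6.336 km
Sorted: 5 (4.780 km) < 7 (6.004 km) < 15 (6.336 km) < 13 (8.461 km) < …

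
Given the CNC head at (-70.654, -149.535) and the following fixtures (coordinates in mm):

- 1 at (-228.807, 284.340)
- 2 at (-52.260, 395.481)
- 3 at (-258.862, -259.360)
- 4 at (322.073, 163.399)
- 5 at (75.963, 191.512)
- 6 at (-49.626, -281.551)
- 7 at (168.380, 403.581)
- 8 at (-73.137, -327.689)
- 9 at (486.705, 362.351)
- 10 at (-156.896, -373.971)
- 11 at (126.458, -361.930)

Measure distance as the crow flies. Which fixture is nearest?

Distances from (-70.654, -149.535):
1: 461.801 mm
2: 545.326 mm
3: 217.908 mm
4: 502.158 mm
5: 371.227 mm
6: 133.680 mm
7: 602.557 mm
8: 178.171 mm
9: 756.754 mm
10: 240.435 mm
11: 289.767 mm
Minimum: 6 at 133.680 mm.

6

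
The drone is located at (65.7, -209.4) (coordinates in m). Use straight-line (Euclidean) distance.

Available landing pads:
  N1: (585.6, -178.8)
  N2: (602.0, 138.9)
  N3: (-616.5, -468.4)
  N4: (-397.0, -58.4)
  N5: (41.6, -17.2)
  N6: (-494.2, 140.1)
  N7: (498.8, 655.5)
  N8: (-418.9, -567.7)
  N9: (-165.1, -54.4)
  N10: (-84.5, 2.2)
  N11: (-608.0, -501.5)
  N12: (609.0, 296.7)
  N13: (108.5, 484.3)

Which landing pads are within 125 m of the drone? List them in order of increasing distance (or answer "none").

none

Distances from (65.7, -209.4):
N1: √((519.9)² + (30.6)²) = √(270296.010 + 936.360) = 520.8 m
N2: √((536.3)² + (348.3)²) = √(287617.690 + 121312.890) = 639.5 m
N3: √((-682.2)² + (-259.0)²) = √(465396.840 + 67081.000) = 729.7 m
N4: √((-462.7)² + (151.0)²) = √(214091.290 + 22801.000) = 486.7 m
N5: √((-24.1)² + (192.2)²) = √(580.810 + 36940.840) = 193.7 m
N6: √((-559.9)² + (349.5)²) = √(313488.010 + 122150.250) = 660.0 m
N7: √((433.1)² + (864.9)²) = √(187575.610 + 748052.010) = 967.3 m
N8: √((-484.6)² + (-358.3)²) = √(234837.160 + 128378.890) = 602.7 m
N9: √((-230.8)² + (155.0)²) = √(53268.640 + 24025.000) = 278.0 m
N10: √((-150.2)² + (211.6)²) = √(22560.040 + 44774.560) = 259.5 m
N11: √((-673.7)² + (-292.1)²) = √(453871.690 + 85322.410) = 734.3 m
N12: √((543.3)² + (506.1)²) = √(295174.890 + 256137.210) = 742.5 m
N13: √((42.8)² + (693.7)²) = √(1831.840 + 481219.690) = 695.0 m
Threshold 125 m: none within range.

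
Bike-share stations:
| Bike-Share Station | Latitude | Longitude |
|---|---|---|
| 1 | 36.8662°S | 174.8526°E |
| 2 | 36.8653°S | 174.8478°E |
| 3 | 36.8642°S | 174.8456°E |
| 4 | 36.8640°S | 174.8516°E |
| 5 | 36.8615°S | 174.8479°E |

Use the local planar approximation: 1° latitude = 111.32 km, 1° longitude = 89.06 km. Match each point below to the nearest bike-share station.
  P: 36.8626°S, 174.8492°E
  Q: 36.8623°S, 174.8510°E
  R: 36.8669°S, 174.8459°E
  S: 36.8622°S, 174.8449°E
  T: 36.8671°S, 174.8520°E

P at 36.8626°S, 174.8492°E:
  1: √((-0.0036·111.32)² + (0.0034·89.06)²) = √(0.160602 + 0.091690) = 0.5023 km
  2: √((-0.0027·111.32)² + (-0.0014·89.06)²) = √(0.090339 + 0.015546) = 0.3254 km
  3: √((-0.0016·111.32)² + (-0.0036·89.06)²) = √(0.031724 + 0.102795) = 0.3668 km
  4: √((-0.0014·111.32)² + (0.0024·89.06)²) = √(0.024289 + 0.045686) = 0.2645 km
  5: √((0.0011·111.32)² + (-0.0013·89.06)²) = √(0.014994 + 0.013405) = 0.1685 km
  → nearest: 5 (0.1685 km)
Q at 36.8623°S, 174.8510°E:
  1: √((-0.0039·111.32)² + (0.0016·89.06)²) = √(0.188484 + 0.020305) = 0.4569 km
  2: √((-0.0030·111.32)² + (-0.0032·89.06)²) = √(0.111529 + 0.081220) = 0.4390 km
  3: √((-0.0019·111.32)² + (-0.0054·89.06)²) = √(0.044736 + 0.231288) = 0.5254 km
  4: √((-0.0017·111.32)² + (0.0006·89.06)²) = √(0.035813 + 0.002855) = 0.1966 km
  5: √((0.0008·111.32)² + (-0.0031·89.06)²) = √(0.007931 + 0.076223) = 0.2901 km
  → nearest: 4 (0.1966 km)
R at 36.8669°S, 174.8459°E:
  1: √((0.0007·111.32)² + (0.0067·89.06)²) = √(0.006072 + 0.356053) = 0.6018 km
  2: √((0.0016·111.32)² + (0.0019·89.06)²) = √(0.031724 + 0.028633) = 0.2457 km
  3: √((0.0027·111.32)² + (-0.0003·89.06)²) = √(0.090339 + 0.000714) = 0.3017 km
  4: √((0.0029·111.32)² + (0.0057·89.06)²) = √(0.104218 + 0.257700) = 0.6016 km
  5: √((0.0054·111.32)² + (0.0020·89.06)²) = √(0.361355 + 0.031727) = 0.6270 km
  → nearest: 2 (0.2457 km)
S at 36.8622°S, 174.8449°E:
  1: √((-0.0040·111.32)² + (0.0077·89.06)²) = √(0.198274 + 0.470270) = 0.8176 km
  2: √((-0.0031·111.32)² + (0.0029·89.06)²) = √(0.119088 + 0.066705) = 0.4310 km
  3: √((-0.0020·111.32)² + (0.0007·89.06)²) = √(0.049569 + 0.003887) = 0.2312 km
  4: √((-0.0018·111.32)² + (0.0067·89.06)²) = √(0.040151 + 0.356053) = 0.6294 km
  5: √((0.0007·111.32)² + (0.0030·89.06)²) = √(0.006072 + 0.071385) = 0.2783 km
  → nearest: 3 (0.2312 km)
T at 36.8671°S, 174.8520°E:
  1: √((0.0009·111.32)² + (0.0006·89.06)²) = √(0.010038 + 0.002855) = 0.1135 km
  2: √((0.0018·111.32)² + (-0.0042·89.06)²) = √(0.040151 + 0.139915) = 0.4243 km
  3: √((0.0029·111.32)² + (-0.0064·89.06)²) = √(0.104218 + 0.324882) = 0.6551 km
  4: √((0.0031·111.32)² + (-0.0004·89.06)²) = √(0.119088 + 0.001269) = 0.3469 km
  5: √((0.0056·111.32)² + (-0.0041·89.06)²) = √(0.388618 + 0.133332) = 0.7225 km
  → nearest: 1 (0.1135 km)

P→5; Q→4; R→2; S→3; T→1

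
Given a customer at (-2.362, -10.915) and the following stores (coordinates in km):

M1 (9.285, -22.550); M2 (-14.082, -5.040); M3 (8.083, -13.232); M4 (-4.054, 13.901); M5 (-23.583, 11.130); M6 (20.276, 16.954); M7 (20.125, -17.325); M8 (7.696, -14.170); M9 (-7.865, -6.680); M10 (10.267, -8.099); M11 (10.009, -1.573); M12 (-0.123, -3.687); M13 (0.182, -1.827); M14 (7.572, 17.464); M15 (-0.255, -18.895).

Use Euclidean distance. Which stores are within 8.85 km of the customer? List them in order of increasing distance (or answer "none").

Distances from (-2.362, -10.915):
M1: 16.463 km
M2: 13.110 km
M3: 10.699 km
M4: 24.874 km
M5: 30.599 km
M6: 35.905 km
M7: 23.383 km
M8: 10.572 km
M9: 6.944 km
M10: 12.939 km
M11: 15.502 km
M12: 7.567 km
M13: 9.437 km
M14: 30.067 km
M15: 8.253 km
Threshold 8.85 km: M9 (6.944 km), M12 (7.567 km), M15 (8.253 km) are within range.

M9, M12, M15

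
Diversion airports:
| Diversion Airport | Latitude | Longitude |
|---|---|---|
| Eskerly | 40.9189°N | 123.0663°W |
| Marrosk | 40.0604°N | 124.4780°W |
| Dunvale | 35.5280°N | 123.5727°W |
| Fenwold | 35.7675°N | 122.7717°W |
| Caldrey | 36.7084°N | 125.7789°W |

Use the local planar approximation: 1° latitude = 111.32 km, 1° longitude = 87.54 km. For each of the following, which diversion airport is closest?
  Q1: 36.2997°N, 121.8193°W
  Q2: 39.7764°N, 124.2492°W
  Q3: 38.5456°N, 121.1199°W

Q1 at 36.2997°N, 121.8193°W:
  Eskerly: √((4.6192·111.32)² + (-1.2470·87.54)²) = √(264411.249457 + 11916.425207) = 525.6688 km
  Marrosk: √((3.7607·111.32)² + (-2.6587·87.54)²) = √(175260.390704 + 54169.116924) = 478.9880 km
  Dunvale: √((-0.7717·111.32)² + (-1.7534·87.54)²) = √(7379.779671 + 23559.989306) = 175.8970 km
  Fenwold: √((-0.5322·111.32)² + (-0.9524·87.54)²) = √(3509.911254 + 6951.073137) = 102.2790 km
  Caldrey: √((0.4087·111.32)² + (-3.9596·87.54)²) = √(2069.930056 + 120147.770336) = 349.5965 km
  → nearest: Fenwold (102.2790 km)
Q2 at 39.7764°N, 124.2492°W:
  Eskerly: √((1.1425·111.32)² + (1.1829·87.54)²) = √(16175.540926 + 10722.823270) = 164.0072 km
  Marrosk: √((0.2840·111.32)² + (-0.2288·87.54)²) = √(999.500637 + 401.166930) = 37.4255 km
  Dunvale: √((-4.2484·111.32)² + (0.6765·87.54)²) = √(223664.570687 + 3507.104337) = 476.6253 km
  Fenwold: √((-4.0089·111.32)² + (1.4775·87.54)²) = √(199157.580520 + 16728.926138) = 464.6359 km
  Caldrey: √((-3.0680·111.32)² + (-1.5297·87.54)²) = √(116642.576966 + 17931.871495) = 366.8439 km
  → nearest: Marrosk (37.4255 km)
Q3 at 38.5456°N, 121.1199°W:
  Eskerly: √((2.3733·111.32)² + (-1.9464·87.54)²) = √(69799.397488 + 29032.021472) = 314.3746 km
  Marrosk: √((1.5148·111.32)² + (-3.3581·87.54)²) = √(28435.245897 + 86417.228531) = 338.8989 km
  Dunvale: √((-3.0176·111.32)² + (-2.4528·87.54)²) = √(112841.730427 + 46103.867621) = 398.6798 km
  Fenwold: √((-2.7781·111.32)² + (-1.6518·87.54)²) = √(95640.567467 + 20908.747024) = 341.3932 km
  Caldrey: √((-1.8372·111.32)² + (-4.6590·87.54)²) = √(41827.245829 + 166340.692603) = 456.2542 km
  → nearest: Eskerly (314.3746 km)

Q1→Fenwold; Q2→Marrosk; Q3→Eskerly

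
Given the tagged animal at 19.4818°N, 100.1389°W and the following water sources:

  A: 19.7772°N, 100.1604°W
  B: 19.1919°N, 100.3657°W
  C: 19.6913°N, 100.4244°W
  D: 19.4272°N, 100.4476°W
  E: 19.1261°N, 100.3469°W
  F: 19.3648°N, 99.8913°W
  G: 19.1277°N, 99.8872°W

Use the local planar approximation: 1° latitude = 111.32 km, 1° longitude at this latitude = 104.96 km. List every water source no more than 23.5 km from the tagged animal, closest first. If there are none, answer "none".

Distances from 19.4818°N, 100.1389°W:
A: √((0.2954·111.32)² + (-0.0215·104.96)²) = √(1081.352721 + 5.092424) = 32.9613 km
B: √((-0.2899·111.32)² + (-0.2268·104.96)²) = √(1041.460556 + 566.674597) = 40.1016 km
C: √((0.2095·111.32)² + (-0.2855·104.96)²) = √(543.894228 + 897.965951) = 37.9718 km
D: √((-0.0546·111.32)² + (-0.3087·104.96)²) = √(36.942959 + 1049.834651) = 32.9663 km
E: √((-0.3557·111.32)² + (-0.2080·104.96)²) = √(1567.884713 + 476.622252) = 45.2162 km
F: √((-0.1170·111.32)² + (0.2476·104.96)²) = √(169.636037 + 675.381134) = 29.0692 km
G: √((-0.3541·111.32)² + (0.2517·104.96)²) = √(1553.811205 + 697.933549) = 47.4526 km
Threshold 23.5 km: none within range.

none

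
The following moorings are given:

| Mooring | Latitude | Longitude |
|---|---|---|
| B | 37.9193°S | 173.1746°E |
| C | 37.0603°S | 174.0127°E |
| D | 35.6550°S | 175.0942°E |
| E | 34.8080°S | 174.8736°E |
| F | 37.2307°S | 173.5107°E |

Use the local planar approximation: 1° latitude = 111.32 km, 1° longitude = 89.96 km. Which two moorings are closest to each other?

C and F

Pairwise distances:
B–C: √((0.8590·111.32)² + (0.8381·89.96)²) = √(9143.926426 + 5684.477801) = 121.7719 km
B–D: √((2.2643·111.32)² + (1.9196·89.96)²) = √(63535.189333 + 29820.874570) = 305.5422 km
B–E: √((3.1113·111.32)² + (1.6990·89.96)²) = √(119958.264313 + 23360.689191) = 378.5749 km
B–F: √((0.6886·111.32)² + (0.3361·89.96)²) = √(5875.981666 + 914.188847) = 82.4025 km
C–D: √((1.4053·111.32)² + (1.0815·89.96)²) = √(24472.846592 + 9465.682672) = 184.2241 km
C–E: √((2.2523·111.32)² + (0.8609·89.96)²) = √(62863.545128 + 5997.970275) = 262.4148 km
C–F: √((-0.1704·111.32)² + (-0.5020·89.96)²) = √(359.820229 + 2039.418374) = 48.9820 km
D–E: √((0.8470·111.32)² + (-0.2206·89.96)²) = √(8890.234487 + 393.831010) = 96.3539 km
D–F: √((-1.5757·111.32)² + (-1.5835·89.96)²) = √(30767.588987 + 20292.475437) = 225.9647 km
E–F: √((-2.4227·111.32)² + (-1.3629·89.96)²) = √(72735.373607 + 15032.349919) = 296.2562 km
Closest pair: C–F at 48.9820 km.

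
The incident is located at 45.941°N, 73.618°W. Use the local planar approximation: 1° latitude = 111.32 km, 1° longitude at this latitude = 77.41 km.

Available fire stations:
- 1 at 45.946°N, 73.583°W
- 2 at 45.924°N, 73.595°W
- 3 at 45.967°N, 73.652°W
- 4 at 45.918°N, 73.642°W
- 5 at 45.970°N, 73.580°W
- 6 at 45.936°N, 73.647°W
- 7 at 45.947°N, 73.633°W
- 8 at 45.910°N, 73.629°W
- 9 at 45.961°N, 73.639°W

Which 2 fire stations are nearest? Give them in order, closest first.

7, 6

Distances from 45.941°N, 73.618°W:
1: √((0.005·111.32)² + (0.035·77.41)²) = √(0.30980 + 7.34058) = 2.766 km
2: √((-0.017·111.32)² + (0.023·77.41)²) = √(3.58133 + 3.16993) = 2.598 km
3: √((0.026·111.32)² + (-0.034·77.41)²) = √(8.37709 + 6.92711) = 3.912 km
4: √((-0.023·111.32)² + (-0.024·77.41)²) = √(6.55544 + 3.45157) = 3.163 km
5: √((0.029·111.32)² + (0.038·77.41)²) = √(10.42179 + 8.65289) = 4.367 km
6: √((-0.005·111.32)² + (-0.029·77.41)²) = √(0.30980 + 5.03953) = 2.313 km
7: √((0.006·111.32)² + (-0.015·77.41)²) = √(0.44612 + 1.34827) = 1.340 km
8: √((-0.031·111.32)² + (-0.011·77.41)²) = √(11.90885 + 0.72507) = 3.554 km
9: √((0.020·111.32)² + (-0.021·77.41)²) = √(4.95686 + 2.64261) = 2.757 km
Sorted: 7 (1.340 km) < 6 (2.313 km) < 2 (2.598 km) < 9 (2.757 km) < …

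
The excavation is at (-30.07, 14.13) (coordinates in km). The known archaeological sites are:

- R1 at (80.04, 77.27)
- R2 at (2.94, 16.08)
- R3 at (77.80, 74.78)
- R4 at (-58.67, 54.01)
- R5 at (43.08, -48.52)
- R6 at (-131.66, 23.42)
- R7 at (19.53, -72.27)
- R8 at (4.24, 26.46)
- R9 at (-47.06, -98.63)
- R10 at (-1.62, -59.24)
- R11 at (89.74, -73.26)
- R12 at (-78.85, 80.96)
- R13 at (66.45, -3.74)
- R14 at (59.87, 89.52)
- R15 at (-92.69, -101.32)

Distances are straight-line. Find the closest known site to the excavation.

R2

Distances from (-30.07, 14.13):
R1: 126.93 km
R2: 33.07 km
R3: 123.75 km
R4: 49.08 km
R5: 96.31 km
R6: 102.01 km
R7: 99.62 km
R8: 36.46 km
R9: 114.03 km
R10: 78.69 km
R11: 148.30 km
R12: 82.74 km
R13: 98.16 km
R14: 117.36 km
R15: 131.34 km
Minimum: R2 at 33.07 km.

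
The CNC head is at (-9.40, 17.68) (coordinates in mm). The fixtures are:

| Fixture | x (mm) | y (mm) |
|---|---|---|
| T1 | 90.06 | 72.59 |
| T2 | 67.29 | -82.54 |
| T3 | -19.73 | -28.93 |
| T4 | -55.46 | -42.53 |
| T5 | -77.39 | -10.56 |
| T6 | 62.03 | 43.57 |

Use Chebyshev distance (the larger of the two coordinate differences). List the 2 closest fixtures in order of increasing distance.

T3, T4

Distances from (-9.40, 17.68):
T1: max(|99.46|, |54.91|) = 99.46 mm
T2: max(|76.69|, |-100.22|) = 100.22 mm
T3: max(|-10.33|, |-46.61|) = 46.61 mm
T4: max(|-46.06|, |-60.21|) = 60.21 mm
T5: max(|-67.99|, |-28.24|) = 67.99 mm
T6: max(|71.43|, |25.89|) = 71.43 mm
Sorted: T3 (46.61 mm) < T4 (60.21 mm) < T5 (67.99 mm) < T6 (71.43 mm) < …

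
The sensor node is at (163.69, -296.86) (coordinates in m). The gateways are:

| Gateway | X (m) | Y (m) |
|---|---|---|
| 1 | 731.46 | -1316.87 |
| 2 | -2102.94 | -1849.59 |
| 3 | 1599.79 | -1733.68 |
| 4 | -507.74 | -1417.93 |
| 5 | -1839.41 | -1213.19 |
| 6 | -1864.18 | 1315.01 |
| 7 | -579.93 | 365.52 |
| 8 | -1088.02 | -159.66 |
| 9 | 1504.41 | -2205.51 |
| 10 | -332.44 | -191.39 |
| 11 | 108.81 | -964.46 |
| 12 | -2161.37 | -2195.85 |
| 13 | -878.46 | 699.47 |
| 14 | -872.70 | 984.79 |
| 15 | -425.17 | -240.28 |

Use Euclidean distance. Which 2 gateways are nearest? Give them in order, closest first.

10, 15

Distances from (163.69, -296.86):
1: √((567.77)² + (-1020.01)²) = √(322362.7729 + 1040420.4001) = 1167.38 m
2: √((-2266.63)² + (-1552.73)²) = √(5137611.5569 + 2410970.4529) = 2747.47 m
3: √((1436.10)² + (-1436.82)²) = √(2062383.2100 + 2064451.7124) = 2031.46 m
4: √((-671.43)² + (-1121.07)²) = √(450818.2449 + 1256797.9449) = 1306.76 m
5: √((-2003.10)² + (-916.33)²) = √(4012409.6100 + 839660.6689) = 2202.74 m
6: √((-2027.87)² + (1611.87)²) = √(4112256.7369 + 2598124.8969) = 2590.44 m
7: √((-743.62)² + (662.38)²) = √(552970.7044 + 438747.2644) = 995.85 m
8: √((-1251.71)² + (137.20)²) = √(1566777.9241 + 18823.8400) = 1259.21 m
9: √((1340.72)² + (-1908.65)²) = √(1797530.1184 + 3642944.8225) = 2332.48 m
10: √((-496.13)² + (105.47)²) = √(246144.9769 + 11123.9209) = 507.22 m
11: √((-54.88)² + (-667.60)²) = √(3011.8144 + 445689.7600) = 669.85 m
12: √((-2325.06)² + (-1898.99)²) = √(5405904.0036 + 3606163.0201) = 3002.01 m
13: √((-1042.15)² + (996.33)²) = √(1086076.6225 + 992673.4689) = 1441.79 m
14: √((-1036.39)² + (1281.65)²) = √(1074104.2321 + 1642626.7225) = 1648.25 m
15: √((-588.86)² + (56.58)²) = √(346756.0996 + 3201.2964) = 591.57 m
Sorted: 10 (507.22 m) < 15 (591.57 m) < 11 (669.85 m) < 7 (995.85 m) < …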